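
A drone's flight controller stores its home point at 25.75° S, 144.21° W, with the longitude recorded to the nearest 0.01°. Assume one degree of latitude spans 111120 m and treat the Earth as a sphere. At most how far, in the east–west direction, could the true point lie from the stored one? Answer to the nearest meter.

500 meters

Rounding to 2 decimal places leaves the longitude within ±0.005° of the true value.
One degree of longitude at 25.75° is 111120 × cos 25.75° ≈ 111120 × 0.9007 = 100086 m.
Maximum E–W displacement: 0.005 × 100086 = 500.428 m.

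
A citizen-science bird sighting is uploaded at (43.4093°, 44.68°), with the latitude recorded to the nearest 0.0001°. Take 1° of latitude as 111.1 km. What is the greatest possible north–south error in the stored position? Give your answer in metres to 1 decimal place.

5.6 metres

Rounding to 4 decimal places leaves the latitude within ±5e-05° of the true value.
Along the meridian that is 5e-05° × 111100 m/° = 5.555 m.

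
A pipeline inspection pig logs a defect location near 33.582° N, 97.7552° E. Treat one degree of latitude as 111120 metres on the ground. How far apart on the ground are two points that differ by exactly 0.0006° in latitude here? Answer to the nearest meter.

67 meters

0.0006° × 111120 m/° = 66.672 m.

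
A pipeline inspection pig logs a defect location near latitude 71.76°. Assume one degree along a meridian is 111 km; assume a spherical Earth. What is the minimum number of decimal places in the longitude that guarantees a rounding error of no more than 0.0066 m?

7 decimal places

At 71.76° one degree of longitude covers 111000 × cos 71.76° ≈ 111000 × 0.3130 ≈ 34742.8 m.
With N decimal places the half-ulp bound is 0.5·10⁻ᴺ°, or 0.5·10⁻ᴺ × 34742.8 m on the ground.
Need 0.5 × 34742.8 × 10⁻ᴺ ≤ 0.0066 → 10⁻ᴺ ≤ 3.799e-07, so N ≥ 6.42.
N = 6 would give 0.0174 m (too coarse); N = 7 gives 0.00174 m ≤ 0.0066 m.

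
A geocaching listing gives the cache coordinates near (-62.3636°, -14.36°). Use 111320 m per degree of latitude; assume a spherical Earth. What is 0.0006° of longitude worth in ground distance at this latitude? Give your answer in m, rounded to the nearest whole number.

31 m

One degree of longitude here spans 111320 × cos 62.3636° = 111320 × 0.4639 ≈ 51636.8 m; 0.0006° of that is 30.9821 m.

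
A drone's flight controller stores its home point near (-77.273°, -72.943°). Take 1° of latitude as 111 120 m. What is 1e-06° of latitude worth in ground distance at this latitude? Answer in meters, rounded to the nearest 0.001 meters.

Along a meridian 1e-06° is 1e-06 × 111120 = 0.11112 m.

0.111 meters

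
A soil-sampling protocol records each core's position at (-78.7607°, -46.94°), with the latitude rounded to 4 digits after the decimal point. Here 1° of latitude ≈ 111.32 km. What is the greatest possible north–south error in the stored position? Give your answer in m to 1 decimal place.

Rounding to 4 decimal places leaves the latitude within ±5e-05° of the true value.
So the N–S error is at most 5e-05 × 111320 = 5.566 m.

5.6 m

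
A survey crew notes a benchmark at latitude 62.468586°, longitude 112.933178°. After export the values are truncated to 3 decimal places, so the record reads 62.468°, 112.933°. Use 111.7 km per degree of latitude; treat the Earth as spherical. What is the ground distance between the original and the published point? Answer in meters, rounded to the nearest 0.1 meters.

66.1 meters

Δlat = 62.468586 − 62.468 = +0.000586°; Δlon = 112.933178 − 112.933 = +0.000178°.
N–S: 0.000586° × 111700 m/° = 65.4562 m.
East–west at this latitude: 0.000178° × 111700 × cos 62.468° ≈ 0.000178 × 51632.6 = 9.19061 m.
Combined displacement = (65.4562² + 9.19061²)^½ ≈ 66.0983 m.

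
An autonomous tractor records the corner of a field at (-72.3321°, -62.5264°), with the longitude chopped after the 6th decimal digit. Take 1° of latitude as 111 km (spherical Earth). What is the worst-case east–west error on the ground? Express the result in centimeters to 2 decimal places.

3.37 centimeters

Truncating at 6 decimal places can drop up to a full unit in the last place, so the longitude may be off by as much as 1e-06°.
Parallels shrink by cos φ, so at 72.3321° a degree of longitude is 111000 × 0.3035 ≈ 33688.4 m.
Maximum E–W displacement: 1e-06 × 33688.4 = 0.0336884 m.
That is 0.0336884 m = 3.3688 cm.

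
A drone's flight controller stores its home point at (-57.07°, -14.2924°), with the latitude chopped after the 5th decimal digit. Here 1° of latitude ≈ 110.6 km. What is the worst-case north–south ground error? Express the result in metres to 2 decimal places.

1.11 metres

Truncating at 5 decimal places can drop up to a full unit in the last place, so the latitude may be off by as much as 1e-05°.
North–south distance: 1e-05° × 110600 m/° = 1.106 m.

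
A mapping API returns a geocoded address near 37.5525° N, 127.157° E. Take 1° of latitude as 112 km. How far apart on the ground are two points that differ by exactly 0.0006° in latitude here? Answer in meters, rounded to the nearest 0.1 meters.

0.0006° × 112000 m/° = 67.2 m.

67.2 meters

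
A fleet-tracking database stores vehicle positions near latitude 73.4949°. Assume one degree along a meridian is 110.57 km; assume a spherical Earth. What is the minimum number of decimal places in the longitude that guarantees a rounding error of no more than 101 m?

At 73.4949° one degree of longitude covers 110570 × cos 73.4949° ≈ 110570 × 0.2841 ≈ 31413 m.
N decimal places → at most half a unit in the last place, 0.5 × 10⁻ᴺ° = 31413/2 × 10⁻ᴺ m.
Setting 15706.5 × 10⁻ᴺ ≤ 101 gives 10ᴺ ≥ 155.5, i.e. N ≥ 2.19.
At 2 places the error can reach 157 m, but 3 places keeps it to 15.7 m.

3 decimal places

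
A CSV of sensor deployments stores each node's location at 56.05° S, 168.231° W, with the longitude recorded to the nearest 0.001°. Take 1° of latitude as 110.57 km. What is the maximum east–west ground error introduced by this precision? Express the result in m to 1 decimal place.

Rounding to 3 decimal places leaves the longitude within ±0.0005° of the true value.
At latitude 56.05° a degree of longitude spans 110570 m × cos 56.05° = 110570 × 0.5585 ≈ 61749.9 m.
East–west error: 0.0005° × 61749.9 m/° ≈ 30.875 m.

30.9 m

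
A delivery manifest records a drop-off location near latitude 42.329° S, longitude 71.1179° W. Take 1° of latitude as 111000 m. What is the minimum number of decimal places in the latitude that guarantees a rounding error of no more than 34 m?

4 decimal places

One degree of latitude covers 111000 m.
Rounding to N decimal places gives at most 0.5 × 10⁻ᴺ degrees of error, i.e. 0.5 × 10⁻ᴺ × 111000 m.
Need 0.5 × 111000 × 10⁻ᴺ ≤ 34 → 10⁻ᴺ ≤ 6.126e-04, so N ≥ 3.21.
At 3 places the error can reach 55.5 m, but 4 places keeps it to 5.55 m.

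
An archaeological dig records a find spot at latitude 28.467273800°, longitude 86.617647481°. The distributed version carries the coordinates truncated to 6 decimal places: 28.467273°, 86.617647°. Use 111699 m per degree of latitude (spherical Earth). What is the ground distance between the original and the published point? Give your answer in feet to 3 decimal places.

Δlat = 28.467273800 − 28.467273 = +0.000000800°; Δlon = 86.617647481 − 86.617647 = +0.000000481°.
North–south shift: 0.000000800 × 111699 = 0.0893592 m.
E–W at 28.4673°: 0.000000481° × 111699 × cos 28.4673° = 0.000000481 × 111699 × 0.8791 ≈ 0.047231 m.
Hypotenuse of the two orthogonal shifts: √(0.0893592² + 0.047231²) = 0.101073 m.
Converting: 0.101073 m × 3.2808 ft/m ≈ 0.33161 ft.

0.332 feet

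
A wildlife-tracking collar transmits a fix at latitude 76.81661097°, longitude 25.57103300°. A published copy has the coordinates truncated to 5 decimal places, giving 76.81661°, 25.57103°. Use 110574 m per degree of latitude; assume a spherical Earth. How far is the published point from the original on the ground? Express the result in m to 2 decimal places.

The latitude changed by +0.00000097° and the longitude by +0.00000300°.
N–S: 0.00000097° × 110574 m/° = 0.107257 m.
East–west at this latitude: 0.00000300° × 110574 × cos 76.8166° ≈ 0.00000300 × 25218.5 = 0.0756554 m.
Distance: √(0.107257² + 0.0756554²) ≈ 0.131255 m.

0.13 m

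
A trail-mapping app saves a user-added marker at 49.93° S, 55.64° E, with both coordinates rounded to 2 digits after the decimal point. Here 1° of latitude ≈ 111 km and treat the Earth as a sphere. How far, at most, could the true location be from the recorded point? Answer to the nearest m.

Rounding to 2 decimal places leaves each coordinate within ±0.005° of the true value.
Latitude error → 0.005 × 111000 = 555 m along the meridian.
E–W at 49.93°: 0.005° × 111000 × cos 49.93° = 0.005 × 111000 × 0.6437 ≈ 357.266 m.
Combining orthogonally: (555² + 357.266²)^½ ≈ 660.049 m.

660 m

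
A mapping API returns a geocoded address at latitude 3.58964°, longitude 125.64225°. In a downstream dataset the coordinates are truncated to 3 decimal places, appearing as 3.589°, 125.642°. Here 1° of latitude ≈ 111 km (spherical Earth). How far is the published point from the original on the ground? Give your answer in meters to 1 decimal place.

The latitude changed by +0.00064° and the longitude by +0.00025°.
North–south shift: 0.00064 × 111000 = 71.04 m.
East–west at this latitude: 0.00025° × 111000 × cos 3.589° ≈ 0.00025 × 110782 = 27.6956 m.
Distance: √(71.04² + 27.6956²) ≈ 76.2478 m.

76.2 meters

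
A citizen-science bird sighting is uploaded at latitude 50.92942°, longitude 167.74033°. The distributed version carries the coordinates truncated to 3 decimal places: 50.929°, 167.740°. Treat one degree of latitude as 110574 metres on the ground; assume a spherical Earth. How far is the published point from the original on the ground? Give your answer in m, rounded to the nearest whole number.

52 m

The latitude changed by +0.00042° and the longitude by +0.00033°.
North–south shift: 0.00042 × 110574 = 46.4411 m.
E–W at 50.929°: 0.00033° × 110574 × cos 50.929° = 0.00033 × 110574 × 0.6303 ≈ 22.9987 m.
Distance: √(46.4411² + 22.9987²) ≈ 51.8239 m.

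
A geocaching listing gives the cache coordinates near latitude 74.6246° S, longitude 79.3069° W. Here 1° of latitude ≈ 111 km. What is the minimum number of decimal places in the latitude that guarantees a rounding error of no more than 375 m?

One degree of latitude covers 111000 m.
Rounding to N decimal places gives at most 0.5 × 10⁻ᴺ degrees of error, i.e. 0.5 × 10⁻ᴺ × 111000 m.
Setting 55500 × 10⁻ᴺ ≤ 375 gives 10ᴺ ≥ 148, i.e. N ≥ 2.17.
At 2 places the error can reach 555 m, but 3 places keeps it to 55.5 m.

3 decimal places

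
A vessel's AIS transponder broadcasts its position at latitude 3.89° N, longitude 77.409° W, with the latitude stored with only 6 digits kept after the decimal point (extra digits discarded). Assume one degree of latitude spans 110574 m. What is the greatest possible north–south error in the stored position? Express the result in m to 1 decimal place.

0.1 m

Truncating at 6 decimal places can drop up to a full unit in the last place, so the latitude may be off by as much as 1e-06°.
So the N–S error is at most 1e-06 × 110574 = 0.110574 m.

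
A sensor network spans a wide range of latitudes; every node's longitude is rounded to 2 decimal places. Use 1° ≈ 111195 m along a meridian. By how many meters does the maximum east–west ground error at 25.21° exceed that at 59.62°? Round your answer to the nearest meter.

222 meters

Rounding to 2 decimal places leaves the longitude within ±0.005° of the true value.
Error at 25.21° = 0.005° × 111195 × cos 25.21° ≈ 555.98 × 0.9048 = 503.02 m.
Error at 59.62° = 0.005° × 111195 × cos 59.62° ≈ 555.98 × 0.5057 = 281.17 m.
So the lower-latitude error exceeds the higher by 503.02 − 281.17 = 221.85 m.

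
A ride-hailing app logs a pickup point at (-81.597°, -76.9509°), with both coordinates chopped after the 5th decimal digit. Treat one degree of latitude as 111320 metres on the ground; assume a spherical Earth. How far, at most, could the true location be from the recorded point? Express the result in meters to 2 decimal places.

Truncating at 5 decimal places can drop up to a full unit in the last place, so each coordinate may be off by as much as 1e-05°.
N–S: 1e-05° × 111320 m/° = 1.1132 m.
E–W at 81.597°: 1e-05° × 111320 × cos 81.597° = 1e-05 × 111320 × 0.1461 ≈ 0.162677 m.
Worst case both components are at the extreme and orthogonal: √(1.1132² + 0.162677²) ≈ 1.12502 m.

1.13 meters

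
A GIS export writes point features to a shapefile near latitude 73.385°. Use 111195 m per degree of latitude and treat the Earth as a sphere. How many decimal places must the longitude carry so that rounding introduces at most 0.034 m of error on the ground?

At 73.385° one degree of longitude covers 111195 × cos 73.385° ≈ 111195 × 0.2859 ≈ 31795 m.
With N decimal places the half-ulp bound is 0.5·10⁻ᴺ°, or 0.5·10⁻ᴺ × 31795 m on the ground.
Setting 15897.5 × 10⁻ᴺ ≤ 0.034 gives 10ᴺ ≥ 4.676e+05, i.e. N ≥ 5.67.
At 5 places the error can reach 0.159 m, but 6 places keeps it to 0.0159 m.

6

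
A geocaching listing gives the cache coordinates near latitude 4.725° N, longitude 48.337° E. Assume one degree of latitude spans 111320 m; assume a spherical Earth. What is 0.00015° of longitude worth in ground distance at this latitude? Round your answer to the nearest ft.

0.00015° of longitude at 4.725° is 0.00015 × 111320 × cos 4.725° ≈ 0.00015 × 110942 = 16.6413 m.
In feet: 16.6413 m ÷ 0.3048 ≈ 54.597 ft.

55 ft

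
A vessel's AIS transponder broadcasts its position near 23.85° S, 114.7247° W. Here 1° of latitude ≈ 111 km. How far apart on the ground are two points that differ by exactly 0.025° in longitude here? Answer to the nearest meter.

At 23.85° a degree of longitude is 111000 × cos 23.85° ≈ 101521 m, so 0.025° corresponds to 2538.03 m.

2538 meters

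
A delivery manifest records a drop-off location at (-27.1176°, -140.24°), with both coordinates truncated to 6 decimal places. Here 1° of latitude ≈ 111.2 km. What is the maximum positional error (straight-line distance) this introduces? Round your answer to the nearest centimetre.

15 centimetres

Truncating at 6 decimal places can drop up to a full unit in the last place, so each coordinate may be off by as much as 1e-06°.
N–S: 1e-06° × 111200 m/° = 0.1112 m.
East–west component at 27.1176°: 1e-06° × 111200 × cos 27.1176° ≈ 1e-06 × 98976.1 ≈ 0.0989761 m.
The two errors are perpendicular, so the maximum displacement is √(0.1112² + 0.0989761²) ≈ 0.148868 m.
That is 0.148868 m = 14.887 cm.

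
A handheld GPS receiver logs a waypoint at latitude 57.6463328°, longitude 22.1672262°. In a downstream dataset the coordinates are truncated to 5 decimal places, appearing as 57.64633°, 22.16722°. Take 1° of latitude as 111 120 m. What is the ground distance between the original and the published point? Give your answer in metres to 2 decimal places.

0.48 metres

The latitude changed by +0.0000028° and the longitude by +0.0000062°.
N–S: 0.0000028° × 111120 m/° = 0.311136 m.
E–W at 57.6463°: 0.0000062° × 111120 × cos 57.6463° = 0.0000062 × 111120 × 0.5351 ≈ 0.368684 m.
Combined displacement = (0.311136² + 0.368684²)^½ ≈ 0.482425 m.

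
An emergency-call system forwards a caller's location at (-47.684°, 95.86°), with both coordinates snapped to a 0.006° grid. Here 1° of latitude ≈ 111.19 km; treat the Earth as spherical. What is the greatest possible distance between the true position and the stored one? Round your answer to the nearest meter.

402 meters

With a 0.006° grid the true value lies within half a step, ±0.006°/2 = ±0.003°, of the stored one.
N–S: 0.003° × 111190 m/° = 333.57 m.
E–W at 47.684°: 0.003° × 111190 × cos 47.684° = 0.003 × 111190 × 0.6732 ≈ 224.566 m.
Combining orthogonally: (333.57² + 224.566²)^½ ≈ 402.118 m.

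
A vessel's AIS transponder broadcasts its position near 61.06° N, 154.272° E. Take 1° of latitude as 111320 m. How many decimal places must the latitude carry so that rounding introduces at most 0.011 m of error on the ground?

7

One degree of latitude covers 111320 m.
N decimal places → at most half a unit in the last place, 0.5 × 10⁻ᴺ° = 111320/2 × 10⁻ᴺ m.
Setting 55660 × 10⁻ᴺ ≤ 0.011 gives 10ᴺ ≥ 5.06e+06, i.e. N ≥ 6.70.
At 6 places the error can reach 0.0557 m, but 7 places keeps it to 0.00557 m.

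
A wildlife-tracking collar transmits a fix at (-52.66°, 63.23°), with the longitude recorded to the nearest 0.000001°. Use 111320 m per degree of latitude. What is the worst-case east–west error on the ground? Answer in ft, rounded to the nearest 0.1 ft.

0.1 ft

Rounding to 6 decimal places leaves the longitude within ±5e-07° of the true value.
At latitude 52.66° a degree of longitude spans 111320 m × cos 52.66° = 111320 × 0.6065 ≈ 67520.4 m.
So at most 5e-07° × 67520.4 ≈ 0.0337602 m east–west.
Converting: 0.0337602 m × 3.2808 ft/m ≈ 0.11076 ft.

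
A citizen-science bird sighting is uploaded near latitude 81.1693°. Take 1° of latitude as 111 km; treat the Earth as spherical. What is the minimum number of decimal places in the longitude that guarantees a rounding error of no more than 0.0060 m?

At 81.1693° one degree of longitude covers 111000 × cos 81.1693° ≈ 111000 × 0.1535 ≈ 17040.2 m.
With N decimal places the half-ulp bound is 0.5·10⁻ᴺ°, or 0.5·10⁻ᴺ × 17040.2 m on the ground.
Need 0.5 × 17040.2 × 10⁻ᴺ ≤ 0.0060 → 10⁻ᴺ ≤ 7.042e-07, so N ≥ 6.15.
At 6 places the error can reach 0.00852 m, but 7 places keeps it to 0.000852 m.

7 decimal places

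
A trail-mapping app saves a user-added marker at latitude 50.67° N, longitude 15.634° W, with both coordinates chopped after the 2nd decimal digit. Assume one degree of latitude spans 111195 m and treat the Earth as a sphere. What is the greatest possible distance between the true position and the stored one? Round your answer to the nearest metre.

1316 metres

Truncating at 2 decimal places can drop up to a full unit in the last place, so each coordinate may be off by as much as 0.01°.
N–S: 0.01° × 111195 m/° = 1111.95 m.
East–west component at 50.67°: 0.01° × 111195 × cos 50.67° ≈ 0.01 × 70473.8 ≈ 704.738 m.
The two errors are perpendicular, so the maximum displacement is √(1111.95² + 704.738²) ≈ 1316.47 m.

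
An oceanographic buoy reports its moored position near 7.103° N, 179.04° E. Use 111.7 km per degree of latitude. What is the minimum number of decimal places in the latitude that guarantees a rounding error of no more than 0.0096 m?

7

One degree of latitude covers 111700 m.
Rounding to N decimal places gives at most 0.5 × 10⁻ᴺ degrees of error, i.e. 0.5 × 10⁻ᴺ × 111700 m.
Setting 55850 × 10⁻ᴺ ≤ 0.0096 gives 10ᴺ ≥ 5.818e+06, i.e. N ≥ 6.76.
At 6 places the error can reach 0.0558 m, but 7 places keeps it to 0.00558 m.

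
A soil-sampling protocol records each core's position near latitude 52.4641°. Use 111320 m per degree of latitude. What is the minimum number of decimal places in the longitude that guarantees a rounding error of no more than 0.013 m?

At 52.4641° one degree of longitude covers 111320 × cos 52.4641° ≈ 111320 × 0.6093 ≈ 67822.6 m.
With N decimal places the half-ulp bound is 0.5·10⁻ᴺ°, or 0.5·10⁻ᴺ × 67822.6 m on the ground.
Need 0.5 × 67822.6 × 10⁻ᴺ ≤ 0.013 → 10⁻ᴺ ≤ 3.834e-07, so N ≥ 6.42.
At 6 places the error can reach 0.0339 m, but 7 places keeps it to 0.00339 m.

7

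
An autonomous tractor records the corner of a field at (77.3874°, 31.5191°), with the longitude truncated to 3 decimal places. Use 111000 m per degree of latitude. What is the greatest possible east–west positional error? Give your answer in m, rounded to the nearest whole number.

Truncating at 3 decimal places can drop up to a full unit in the last place, so the longitude may be off by as much as 0.001°.
One degree of longitude at 77.3874° is 111000 × cos 77.3874° ≈ 111000 × 0.2184 = 24237.7 m.
Maximum E–W displacement: 0.001 × 24237.7 = 24.2377 m.

24 m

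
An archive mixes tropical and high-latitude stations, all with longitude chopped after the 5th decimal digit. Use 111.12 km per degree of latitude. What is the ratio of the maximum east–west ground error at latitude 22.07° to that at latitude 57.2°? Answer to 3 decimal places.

Truncating at 5 decimal places can drop up to a full unit in the last place, so the longitude may be off by as much as 1e-05°.
At 22.07°: 1e-05° × 111120 × cos 22.07° = 1e-05 × 111120 × 0.9267 ≈ 1.0298 m.
At 57.2°: 1e-05° × 111120 × cos 57.2° = 1e-05 × 111120 × 0.5417 ≈ 0.60195 m.
Ratio: 1.0298 / 0.60195 = cos 22.07° / cos 57.2° ≈ 1.7107.

1.711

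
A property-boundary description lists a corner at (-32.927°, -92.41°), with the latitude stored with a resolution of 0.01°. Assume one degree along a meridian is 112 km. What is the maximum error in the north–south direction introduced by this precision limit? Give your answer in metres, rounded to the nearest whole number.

With a 0.01° grid the true value lies within half a step, ±0.01°/2 = ±0.005°, of the stored one.
So the N–S error is at most 0.005 × 112000 = 560 m.

560 metres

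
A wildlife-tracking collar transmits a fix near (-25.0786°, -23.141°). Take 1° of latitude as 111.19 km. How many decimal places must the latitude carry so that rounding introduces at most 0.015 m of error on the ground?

One degree of latitude covers 111190 m.
Rounding to N decimal places gives at most 0.5 × 10⁻ᴺ degrees of error, i.e. 0.5 × 10⁻ᴺ × 111190 m.
Need 0.5 × 111190 × 10⁻ᴺ ≤ 0.015 → 10⁻ᴺ ≤ 2.698e-07, so N ≥ 6.57.
At 6 places the error can reach 0.0556 m, but 7 places keeps it to 0.00556 m.

7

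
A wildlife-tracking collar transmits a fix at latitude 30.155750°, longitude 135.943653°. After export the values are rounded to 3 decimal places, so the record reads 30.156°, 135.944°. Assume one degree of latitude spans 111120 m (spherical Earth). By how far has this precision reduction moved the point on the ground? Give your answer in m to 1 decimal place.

The latitude changed by -0.000250° and the longitude by -0.000347°.
North–south shift: -0.000250 × 111120 = -27.78 m.
East–west at this latitude: -0.000347° × 111120 × cos 30.156° ≈ -0.000347 × 96081.1 = -33.3401 m.
Distance: √(27.78² + 33.3401²) ≈ 43.3969 m.

43.4 m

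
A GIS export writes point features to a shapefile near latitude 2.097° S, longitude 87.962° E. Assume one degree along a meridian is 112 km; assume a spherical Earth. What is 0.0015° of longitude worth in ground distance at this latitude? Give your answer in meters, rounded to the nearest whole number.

At 2.097° a degree of longitude is 112000 × cos 2.097° ≈ 111925 m, so 0.0015° corresponds to 167.887 m.

168 meters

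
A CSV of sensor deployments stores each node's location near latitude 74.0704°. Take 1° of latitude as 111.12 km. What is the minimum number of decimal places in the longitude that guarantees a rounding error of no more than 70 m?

At 74.0704° one degree of longitude covers 111120 × cos 74.0704° ≈ 111120 × 0.2745 ≈ 30497.6 m.
N decimal places → at most half a unit in the last place, 0.5 × 10⁻ᴺ° = 30497.6/2 × 10⁻ᴺ m.
Need 0.5 × 30497.6 × 10⁻ᴺ ≤ 70 → 10⁻ᴺ ≤ 4.591e-03, so N ≥ 2.34.
At 2 places the error can reach 152 m, but 3 places keeps it to 15.2 m.

3 decimal places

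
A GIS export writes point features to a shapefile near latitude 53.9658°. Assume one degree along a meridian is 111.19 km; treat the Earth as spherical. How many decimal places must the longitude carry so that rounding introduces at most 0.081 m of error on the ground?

6

At 53.9658° one degree of longitude covers 111190 × cos 53.9658° ≈ 111190 × 0.5883 ≈ 65409.5 m.
Rounding to N decimal places gives at most 0.5 × 10⁻ᴺ degrees of error, i.e. 0.5 × 10⁻ᴺ × 65409.5 m.
Setting 32704.8 × 10⁻ᴺ ≤ 0.081 gives 10ᴺ ≥ 4.038e+05, i.e. N ≥ 5.61.
N = 5 would give 0.327 m (too coarse); N = 6 gives 0.0327 m ≤ 0.081 m.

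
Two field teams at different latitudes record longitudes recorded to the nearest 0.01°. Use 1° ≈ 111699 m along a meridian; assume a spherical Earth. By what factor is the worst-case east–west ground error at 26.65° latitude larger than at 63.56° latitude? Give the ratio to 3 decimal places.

Rounding to 2 decimal places leaves the longitude within ±0.005° of the true value.
At 26.65°: 0.005° × 111699 × cos 26.65° = 0.005 × 111699 × 0.8938 ≈ 499.16 m.
Error at 63.56° = 0.005° × 111699 × cos 63.56° ≈ 558.5 × 0.4453 = 248.68 m.
The ratio reduces to cos 26.65° / cos 63.56° = 0.8938/0.4453 ≈ 2.0073.

2.007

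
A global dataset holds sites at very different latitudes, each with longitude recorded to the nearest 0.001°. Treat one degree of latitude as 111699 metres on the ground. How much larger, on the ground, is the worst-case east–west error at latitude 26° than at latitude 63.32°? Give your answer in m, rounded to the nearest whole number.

Rounding to 3 decimal places leaves the longitude within ±0.0005° of the true value.
At 26°: 0.0005° × 111699 × cos 26° = 0.0005 × 111699 × 0.8988 ≈ 50.197 m.
At 63.32°: 0.0005° × 111699 × cos 63.32° = 0.0005 × 111699 × 0.4490 ≈ 25.077 m.
So the lower-latitude error exceeds the higher by 50.197 − 25.077 = 25.12 m.

25 m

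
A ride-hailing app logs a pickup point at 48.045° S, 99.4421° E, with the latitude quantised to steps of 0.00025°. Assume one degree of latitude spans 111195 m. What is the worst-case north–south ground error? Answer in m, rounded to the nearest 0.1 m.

13.9 m

With a 0.00025° grid the true value lies within half a step, ±0.00025°/2 = ±0.000125°, of the stored one.
Along the meridian that is 0.000125° × 111195 m/° = 13.8994 m.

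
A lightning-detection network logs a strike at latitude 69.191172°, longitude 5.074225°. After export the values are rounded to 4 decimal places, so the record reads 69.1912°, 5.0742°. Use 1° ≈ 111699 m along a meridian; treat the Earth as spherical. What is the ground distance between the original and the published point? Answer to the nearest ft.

11 ft

The latitude changed by -0.000028° and the longitude by +0.000025°.
North–south shift: -0.000028 × 111699 = -3.12757 m.
East–west at this latitude: 0.000025° × 111699 × cos 69.1912° ≈ 0.000025 × 39681.1 = 0.992028 m.
Distance: √(3.12757² + 0.992028²) ≈ 3.28113 m.
In feet: 3.28113 m ÷ 0.3048 ≈ 10.765 ft.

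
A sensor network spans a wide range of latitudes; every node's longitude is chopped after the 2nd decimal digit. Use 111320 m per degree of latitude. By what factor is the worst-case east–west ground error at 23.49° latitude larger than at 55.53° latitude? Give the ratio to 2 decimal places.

1.62

Truncating at 2 decimal places can drop up to a full unit in the last place, so the longitude may be off by as much as 0.01°.
At 23.49°: 0.01° × 111320 × cos 23.49° = 0.01 × 111320 × 0.9171 ≈ 1020.9 m.
Error at 55.53° = 0.01° × 111320 × cos 55.53° ≈ 1113.2 × 0.5660 = 630.04 m.
The ratio reduces to cos 23.49° / cos 55.53° = 0.9171/0.5660 ≈ 1.6204.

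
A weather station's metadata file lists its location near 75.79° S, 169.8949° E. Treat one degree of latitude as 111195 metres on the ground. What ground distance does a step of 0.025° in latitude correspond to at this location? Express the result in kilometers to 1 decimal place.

2.8 kilometers

Along a meridian 0.025° is 0.025 × 111195 = 2779.88 m.
That is 2779.88 m = 2.7799 km.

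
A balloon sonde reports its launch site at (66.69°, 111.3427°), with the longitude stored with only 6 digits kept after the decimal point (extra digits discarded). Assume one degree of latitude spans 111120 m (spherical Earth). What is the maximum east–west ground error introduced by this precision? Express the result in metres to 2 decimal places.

Truncating at 6 decimal places can drop up to a full unit in the last place, so the longitude may be off by as much as 1e-06°.
Parallels shrink by cos φ, so at 66.69° a degree of longitude is 111120 × 0.3957 ≈ 43970.8 m.
Maximum E–W displacement: 1e-06 × 43970.8 = 0.0439708 m.

0.04 metres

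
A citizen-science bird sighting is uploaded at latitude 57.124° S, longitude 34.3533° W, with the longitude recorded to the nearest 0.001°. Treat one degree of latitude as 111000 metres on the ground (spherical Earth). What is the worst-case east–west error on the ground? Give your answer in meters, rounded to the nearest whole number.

30 meters

Rounding to 3 decimal places leaves the longitude within ±0.0005° of the true value.
Parallels shrink by cos φ, so at 57.124° a degree of longitude is 111000 × 0.5428 ≈ 60253.3 m.
East–west error: 0.0005° × 60253.3 m/° ≈ 30.1267 m.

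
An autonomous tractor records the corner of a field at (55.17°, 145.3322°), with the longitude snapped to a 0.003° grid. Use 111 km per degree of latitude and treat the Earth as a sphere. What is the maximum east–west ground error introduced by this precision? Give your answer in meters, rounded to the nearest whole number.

With a 0.003° grid the true value lies within half a step, ±0.003°/2 = ±0.0015°, of the stored one.
One degree of longitude at 55.17° is 111000 × cos 55.17° ≈ 111000 × 0.5711 = 63396.9 m.
Maximum E–W displacement: 0.0015 × 63396.9 = 95.0954 m.

95 meters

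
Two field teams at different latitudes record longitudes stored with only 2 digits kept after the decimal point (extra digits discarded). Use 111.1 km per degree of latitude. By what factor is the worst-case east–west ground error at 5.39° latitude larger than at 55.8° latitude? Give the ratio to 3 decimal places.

Truncating at 2 decimal places can drop up to a full unit in the last place, so the longitude may be off by as much as 0.01°.
At 5.39°: 0.01° × 111100 × cos 5.39° = 0.01 × 111100 × 0.9956 ≈ 1106.1 m.
Error at 55.8° = 0.01° × 111100 × cos 55.8° ≈ 1111 × 0.5621 = 624.47 m.
The ratio reduces to cos 5.39° / cos 55.8° = 0.9956/0.5621 ≈ 1.7712.

1.771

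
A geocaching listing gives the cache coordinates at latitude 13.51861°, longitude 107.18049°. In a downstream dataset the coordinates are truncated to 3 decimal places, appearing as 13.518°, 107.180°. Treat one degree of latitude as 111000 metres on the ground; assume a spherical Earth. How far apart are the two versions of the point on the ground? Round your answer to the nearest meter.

86 meters

The latitude changed by +0.00061° and the longitude by +0.00049°.
N–S: 0.00061° × 111000 m/° = 67.71 m.
East–west at this latitude: 0.00049° × 111000 × cos 13.518° ≈ 0.00049 × 107925 = 52.8832 m.
Distance: √(67.71² + 52.8832²) ≈ 85.9144 m.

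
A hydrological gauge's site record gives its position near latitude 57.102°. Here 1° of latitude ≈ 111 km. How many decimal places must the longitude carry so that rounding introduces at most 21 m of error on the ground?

At 57.102° one degree of longitude covers 111000 × cos 57.102° ≈ 111000 × 0.5431 ≈ 60289.1 m.
N decimal places → at most half a unit in the last place, 0.5 × 10⁻ᴺ° = 60289.1/2 × 10⁻ᴺ m.
Setting 30144.6 × 10⁻ᴺ ≤ 21 gives 10ᴺ ≥ 1435, i.e. N ≥ 3.16.
N = 3 would give 30.1 m (too coarse); N = 4 gives 3.01 m ≤ 21 m.

4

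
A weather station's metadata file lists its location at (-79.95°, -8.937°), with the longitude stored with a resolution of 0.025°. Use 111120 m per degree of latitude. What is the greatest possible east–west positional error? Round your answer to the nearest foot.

With a 0.025° grid the true value lies within half a step, ±0.025°/2 = ±0.0125°, of the stored one.
At latitude 79.95° a degree of longitude spans 111120 m × cos 79.95° = 111120 × 0.1745 ≈ 19391.3 m.
So at most 0.0125° × 19391.3 ≈ 242.391 m east–west.
Converting: 242.391 m × 3.2808 ft/m ≈ 795.25 ft.

795 feet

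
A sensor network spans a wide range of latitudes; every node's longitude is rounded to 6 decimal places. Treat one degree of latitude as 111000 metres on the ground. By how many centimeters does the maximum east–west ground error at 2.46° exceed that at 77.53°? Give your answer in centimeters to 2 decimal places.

Rounding to 6 decimal places leaves the longitude within ±5e-07° of the true value.
At 2.46°: 5e-07° × 111000 × cos 2.46° = 5e-07 × 111000 × 0.9991 ≈ 0.055449 m.
Error at 77.53° = 5e-07° × 111000 × cos 77.53° ≈ 0.0555 × 0.2159 = 0.011984 m.
Difference: 0.055449 − 0.011984 = 0.043465 m.
That is 0.0434648 m = 4.3465 cm.

4.35 centimeters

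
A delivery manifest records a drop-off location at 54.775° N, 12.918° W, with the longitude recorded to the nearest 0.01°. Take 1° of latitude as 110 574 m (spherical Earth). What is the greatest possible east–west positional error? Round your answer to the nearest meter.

Rounding to 2 decimal places leaves the longitude within ±0.005° of the true value.
One degree of longitude at 54.775° is 110574 × cos 54.775° ≈ 110574 × 0.5768 = 63777.8 m.
Maximum E–W displacement: 0.005 × 63777.8 = 318.889 m.

319 meters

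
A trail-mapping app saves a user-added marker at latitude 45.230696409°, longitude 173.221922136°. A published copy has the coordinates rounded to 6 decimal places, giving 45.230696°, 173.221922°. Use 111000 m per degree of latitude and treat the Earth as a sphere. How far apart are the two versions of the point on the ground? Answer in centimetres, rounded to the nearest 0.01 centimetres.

Δlat = 45.230696409 − 45.230696 = +0.000000409°; Δlon = 173.221922136 − 173.221922 = +0.000000136°.
N–S: 0.000000409° × 111000 m/° = 0.045399 m.
E–W at 45.2307°: 0.000000136° × 111000 × cos 45.2307° = 0.000000136 × 111000 × 0.7043 ≈ 0.0106314 m.
Distance: √(0.045399² + 0.0106314²) ≈ 0.0466272 m.
That is 0.0466272 m = 4.6627 cm.

4.66 centimetres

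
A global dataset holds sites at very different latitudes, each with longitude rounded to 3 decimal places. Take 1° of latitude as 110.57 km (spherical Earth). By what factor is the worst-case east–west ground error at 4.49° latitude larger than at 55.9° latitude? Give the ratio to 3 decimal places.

1.778

Rounding to 3 decimal places leaves the longitude within ±0.0005° of the true value.
At 4.49°: 0.0005° × 110570 × cos 4.49° = 0.0005 × 110570 × 0.9969 ≈ 55.115 m.
At 55.9°: 0.0005° × 110570 × cos 55.9° = 0.0005 × 110570 × 0.5606 ≈ 30.995 m.
Ratio: 55.115 / 30.995 = cos 4.49° / cos 55.9° ≈ 1.7782.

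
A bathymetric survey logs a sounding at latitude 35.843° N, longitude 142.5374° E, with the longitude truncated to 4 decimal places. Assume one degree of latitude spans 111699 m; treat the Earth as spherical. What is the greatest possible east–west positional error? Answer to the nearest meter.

9 meters

Truncating at 4 decimal places can drop up to a full unit in the last place, so the longitude may be off by as much as 0.0001°.
One degree of longitude at 35.843° is 111699 × cos 35.843° ≈ 111699 × 0.8106 = 90546 m.
East–west error: 0.0001° × 90546 m/° ≈ 9.0546 m.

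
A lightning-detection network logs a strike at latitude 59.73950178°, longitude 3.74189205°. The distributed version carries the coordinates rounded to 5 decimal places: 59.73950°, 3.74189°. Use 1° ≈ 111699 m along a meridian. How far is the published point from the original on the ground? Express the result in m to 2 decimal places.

0.23 m

Δlat = 59.73950178 − 59.73950 = +0.00000178°; Δlon = 3.74189205 − 3.74189 = +0.00000205°.
N–S: 0.00000178° × 111699 m/° = 0.198824 m.
East–west at this latitude: 0.00000205° × 111699 × cos 59.7395° ≈ 0.00000205 × 56288.7 = 0.115392 m.
Hypotenuse of the two orthogonal shifts: √(0.198824² + 0.115392²) = 0.229883 m.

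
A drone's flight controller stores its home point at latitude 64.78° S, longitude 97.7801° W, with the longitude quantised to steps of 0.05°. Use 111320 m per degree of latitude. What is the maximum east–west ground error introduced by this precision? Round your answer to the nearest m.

1186 m

With a 0.05° grid the true value lies within half a step, ±0.05°/2 = ±0.025°, of the stored one.
Parallels shrink by cos φ, so at 64.78° a degree of longitude is 111320 × 0.4261 ≈ 47432.9 m.
So at most 0.025° × 47432.9 ≈ 1185.82 m east–west.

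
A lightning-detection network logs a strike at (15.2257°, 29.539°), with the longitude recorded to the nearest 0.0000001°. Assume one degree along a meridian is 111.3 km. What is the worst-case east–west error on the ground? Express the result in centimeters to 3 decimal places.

Rounding to 7 decimal places leaves the longitude within ±5e-08° of the true value.
At latitude 15.2257° a degree of longitude spans 111300 m × cos 15.2257° = 111300 × 0.9649 ≈ 107393 m.
So at most 5e-08° × 107393 ≈ 0.00536966 m east–west.
That is 0.00536966 m = 0.53697 cm.

0.537 centimeters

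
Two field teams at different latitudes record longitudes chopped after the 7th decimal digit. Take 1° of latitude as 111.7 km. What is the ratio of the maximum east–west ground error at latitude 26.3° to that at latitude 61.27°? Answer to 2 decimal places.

Truncating at 7 decimal places can drop up to a full unit in the last place, so the longitude may be off by as much as 1e-07°.
At 26.3°: 1e-07° × 111700 × cos 26.3° = 1e-07 × 111700 × 0.8965 ≈ 0.010014 m.
At 61.27°: 1e-07° × 111700 × cos 61.27° = 1e-07 × 111700 × 0.4807 ≈ 0.0053692 m.
The ratio reduces to cos 26.3° / cos 61.27° = 0.8965/0.4807 ≈ 1.8650.

1.87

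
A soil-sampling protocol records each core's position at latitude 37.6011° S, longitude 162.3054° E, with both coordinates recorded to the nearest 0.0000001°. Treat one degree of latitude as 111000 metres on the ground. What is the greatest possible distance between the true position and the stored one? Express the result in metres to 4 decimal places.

0.0071 metres

Rounding to 7 decimal places leaves each coordinate within ±5e-08° of the true value.
North–south component: 5e-08° × 111000 = 0.00555 m.
E–W at 37.6011°: 5e-08° × 111000 × cos 37.6011° = 5e-08 × 111000 × 0.7923 ≈ 0.00439714 m.
The two errors are perpendicular, so the maximum displacement is √(0.00555² + 0.00439714²) ≈ 0.00708077 m.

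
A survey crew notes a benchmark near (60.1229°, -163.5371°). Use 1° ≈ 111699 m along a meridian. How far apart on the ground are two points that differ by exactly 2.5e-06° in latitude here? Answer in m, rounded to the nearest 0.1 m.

0.3 m

2.5e-06° × 111699 m/° = 0.279247 m.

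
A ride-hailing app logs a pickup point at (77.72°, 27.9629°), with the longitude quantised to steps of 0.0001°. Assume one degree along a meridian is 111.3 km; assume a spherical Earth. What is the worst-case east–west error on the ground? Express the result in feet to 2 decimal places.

With a 0.0001° grid the true value lies within half a step, ±0.0001°/2 = ±5e-05°, of the stored one.
Parallels shrink by cos φ, so at 77.72° a degree of longitude is 111300 × 0.2127 ≈ 23672.3 m.
So at most 5e-05° × 23672.3 ≈ 1.18362 m east–west.
In feet: 1.18362 m ÷ 0.3048 ≈ 3.8833 ft.

3.88 feet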